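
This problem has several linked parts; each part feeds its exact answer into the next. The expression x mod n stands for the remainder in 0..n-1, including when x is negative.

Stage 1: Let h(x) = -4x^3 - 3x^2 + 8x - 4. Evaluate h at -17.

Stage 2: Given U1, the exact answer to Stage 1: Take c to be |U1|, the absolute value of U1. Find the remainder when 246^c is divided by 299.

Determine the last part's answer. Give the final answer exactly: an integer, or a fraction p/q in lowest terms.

Stage 1: -4*(-17)^3 - 3*(-17)^2 + 8*(-17)^1 - 4 = (19652) + (-867) + (-136) + (-4) = 18645; answer 18645
Stage 2: U1 = 18645; c = 18645; squarings mod 299: 246^1=246, 246^2=118, 246^4=170, 246^8=196, 246^16=144, 246^32=105, 246^64=261, 246^128=248, 246^256=209, 246^512=27, 246^1024=131, 246^2048=118, 246^4096=170, 246^8192=196, 246^16384=144; 246^18645 = 246^1 * 246^4 * 246^16 * 246^64 * 246^128 * 246^2048 * 246^16384 = 116 (mod 299); answer 116

116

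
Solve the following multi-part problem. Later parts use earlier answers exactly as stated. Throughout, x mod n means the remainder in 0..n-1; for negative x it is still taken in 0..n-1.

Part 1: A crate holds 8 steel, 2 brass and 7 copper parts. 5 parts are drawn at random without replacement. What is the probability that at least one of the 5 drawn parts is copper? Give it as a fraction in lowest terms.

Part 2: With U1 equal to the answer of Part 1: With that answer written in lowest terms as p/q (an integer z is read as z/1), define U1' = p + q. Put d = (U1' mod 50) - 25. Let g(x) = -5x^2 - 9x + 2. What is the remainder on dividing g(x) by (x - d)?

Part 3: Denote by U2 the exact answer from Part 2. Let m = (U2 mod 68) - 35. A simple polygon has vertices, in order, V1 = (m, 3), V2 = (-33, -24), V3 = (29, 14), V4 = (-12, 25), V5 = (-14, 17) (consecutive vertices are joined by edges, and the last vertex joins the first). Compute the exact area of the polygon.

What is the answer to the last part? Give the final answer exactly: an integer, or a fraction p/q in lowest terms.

2027/2

Part 1: total draws C(17,5) = 6188; complement C(10,5) = 252; favorable 6188 - 252 = 5936; P = 212/221; answer 212/221
Part 2: U1 = 212/221; threaded value p + q = 433; d = 8; remainder = value at the root: -5*(8)^2 - 9*(8)^1 + 2 = (-320) + (-72) + (2) = -390; answer -390
Part 3: U2 = -390; m = -17; cross terms: (-17*-24 - -33*3)=507, (-33*14 - 29*-24)=234, (29*25 - -12*14)=893, (-12*17 - -14*25)=146, (-14*3 - -17*17)=247; twice the area = |2027| = 2027; area = 2027/2; answer 2027/2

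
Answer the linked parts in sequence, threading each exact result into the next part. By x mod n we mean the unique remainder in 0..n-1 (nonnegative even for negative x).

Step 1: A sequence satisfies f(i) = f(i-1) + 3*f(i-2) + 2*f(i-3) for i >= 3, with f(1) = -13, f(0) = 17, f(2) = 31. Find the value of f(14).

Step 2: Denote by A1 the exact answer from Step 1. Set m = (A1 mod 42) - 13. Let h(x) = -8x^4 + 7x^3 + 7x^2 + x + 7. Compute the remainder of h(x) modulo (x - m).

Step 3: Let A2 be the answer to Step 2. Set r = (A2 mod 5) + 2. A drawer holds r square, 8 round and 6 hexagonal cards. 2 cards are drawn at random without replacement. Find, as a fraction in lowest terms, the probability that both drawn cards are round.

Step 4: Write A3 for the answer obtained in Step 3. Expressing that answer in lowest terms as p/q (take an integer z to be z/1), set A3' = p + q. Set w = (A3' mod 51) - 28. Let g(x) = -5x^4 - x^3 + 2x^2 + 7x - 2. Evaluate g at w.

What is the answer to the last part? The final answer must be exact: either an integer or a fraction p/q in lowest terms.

-962411

Step 1: f(3) = 1*(31) + 3*(-13) + 2*(17) = 26; iterating: f(3)=26, f(4)=93, f(5)=233, f(6)=564, f(7)=1449, f(8)=3607, f(9)=9082, f(10)=22801, f(11)=57261, f(12)=143828, f(13)=361213, f(14)=907219; answer 907219
Step 2: A1 = 907219; m = 6; remainder = value at the root: -8*(6)^4 + 7*(6)^3 + 7*(6)^2 + 1*(6)^1 + 7 = (-10368) + (1512) + (252) + (6) + (7) = -8591; answer -8591
Step 3: A2 = -8591; r = 6; total draws C(20,2) = 190; favorable C(8,2) = 28; P = 14/95; answer 14/95
Step 4: A3 = 14/95; threaded value p + q = 109; w = -21; -5*(-21)^4 - 1*(-21)^3 + 2*(-21)^2 + 7*(-21)^1 - 2 = (-972405) + (9261) + (882) + (-147) + (-2) = -962411; answer -962411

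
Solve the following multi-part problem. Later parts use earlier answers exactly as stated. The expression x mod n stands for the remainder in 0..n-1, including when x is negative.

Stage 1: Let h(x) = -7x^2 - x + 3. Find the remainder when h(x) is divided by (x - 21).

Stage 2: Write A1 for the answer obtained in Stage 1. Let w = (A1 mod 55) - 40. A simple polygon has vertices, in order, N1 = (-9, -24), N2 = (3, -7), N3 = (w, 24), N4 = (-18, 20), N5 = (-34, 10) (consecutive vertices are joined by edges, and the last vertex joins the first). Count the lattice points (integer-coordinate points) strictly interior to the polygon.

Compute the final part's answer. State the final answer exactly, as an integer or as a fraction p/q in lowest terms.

884

Stage 1: remainder = value at the root: -7*(21)^2 - 1*(21)^1 + 3 = (-3087) + (-21) + (3) = -3105; answer -3105
Stage 2: A1 = -3105; w = -10; cross terms: (-9*-7 - 3*-24)=135, (3*24 - -10*-7)=2, (-10*20 - -18*24)=232, (-18*10 - -34*20)=500, (-34*-24 - -9*10)=906; twice the area = |1775| = 1775; area = 1775/2; boundary points = 1 + 1 + 4 + 2 + 1 = 9; strictly interior points = area - boundary/2 + 1 = 884; answer 884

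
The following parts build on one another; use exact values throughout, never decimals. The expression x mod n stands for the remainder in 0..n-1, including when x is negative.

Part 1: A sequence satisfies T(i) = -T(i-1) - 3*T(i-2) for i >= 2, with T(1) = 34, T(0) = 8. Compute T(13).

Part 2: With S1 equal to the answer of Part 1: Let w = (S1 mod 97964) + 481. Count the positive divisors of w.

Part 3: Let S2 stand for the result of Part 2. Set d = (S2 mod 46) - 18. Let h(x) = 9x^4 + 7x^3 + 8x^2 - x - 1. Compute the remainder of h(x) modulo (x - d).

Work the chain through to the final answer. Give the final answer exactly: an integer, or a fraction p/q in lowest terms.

563215

Part 1: T(2) = -1*(34) - 3*(8) = -58; iterating: T(2)=-58, T(3)=-44, T(4)=218, T(5)=-86, T(6)=-568, T(7)=826, T(8)=878, T(9)=-3356, T(10)=722, T(11)=9346, T(12)=-11512, T(13)=-16526; answer -16526
Part 2: S1 = -16526; w = 81919; 81919 is prime, so its only divisors are 1 and 81919; count = 2; answer 2
Part 3: S2 = 2; d = -16; remainder = value at the root: 9*(-16)^4 + 7*(-16)^3 + 8*(-16)^2 - 1*(-16)^1 - 1 = (589824) + (-28672) + (2048) + (16) + (-1) = 563215; answer 563215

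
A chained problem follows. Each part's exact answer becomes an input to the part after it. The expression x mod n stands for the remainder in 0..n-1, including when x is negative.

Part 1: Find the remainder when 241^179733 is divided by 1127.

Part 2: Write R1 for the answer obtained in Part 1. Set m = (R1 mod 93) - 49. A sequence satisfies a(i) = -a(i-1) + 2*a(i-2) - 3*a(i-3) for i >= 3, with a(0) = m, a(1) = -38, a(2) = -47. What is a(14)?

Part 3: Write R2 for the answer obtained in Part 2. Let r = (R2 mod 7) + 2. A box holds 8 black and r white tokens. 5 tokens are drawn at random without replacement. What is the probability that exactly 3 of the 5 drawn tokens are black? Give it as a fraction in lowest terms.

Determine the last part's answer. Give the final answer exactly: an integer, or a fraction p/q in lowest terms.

14/39

Part 1: squarings mod 1127: 241^1=241, 241^2=604, 241^4=795, 241^8=905, 241^16=823, 241^32=2, 241^64=4, 241^128=16, 241^256=256, 241^512=170, 241^1024=725, 241^2048=443, 241^4096=151, 241^8192=261, 241^16384=501, 241^32768=807, 241^65536=970, 241^131072=982; 241^179733 = 241^1 * 241^4 * 241^16 * 241^512 * 241^1024 * 241^2048 * 241^4096 * 241^8192 * 241^32768 * 241^131072 = 125 (mod 1127); answer 125
Part 2: R1 = 125; m = -17; a(3) = -1*(-47) + 2*(-38) - 3*(-17) = 22; iterating: a(3)=22, a(4)=-2, a(5)=187, a(6)=-257, a(7)=637, a(8)=-1712, a(9)=3757, a(10)=-9092, a(11)=21742, a(12)=-51197, a(13)=121957, a(14)=-289577; answer -289577
Part 3: R2 = -289577; r = 8; total draws C(16,5) = 4368; favorable C(8,3)*C(8,2) = 1568; P = 14/39; answer 14/39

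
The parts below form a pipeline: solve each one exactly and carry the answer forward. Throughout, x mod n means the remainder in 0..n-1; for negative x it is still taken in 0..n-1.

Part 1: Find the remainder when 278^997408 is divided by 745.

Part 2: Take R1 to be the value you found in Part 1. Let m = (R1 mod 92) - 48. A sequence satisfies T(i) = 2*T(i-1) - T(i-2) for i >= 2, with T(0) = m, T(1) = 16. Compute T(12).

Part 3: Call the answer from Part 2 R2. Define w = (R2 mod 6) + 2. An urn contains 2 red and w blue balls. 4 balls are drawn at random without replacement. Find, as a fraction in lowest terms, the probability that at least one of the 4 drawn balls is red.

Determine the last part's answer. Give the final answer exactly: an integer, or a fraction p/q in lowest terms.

Part 1: squarings mod 745: 278^1=278, 278^2=549, 278^4=421, 278^8=676, 278^16=291, 278^32=496, 278^64=166, 278^128=736, 278^256=81, 278^512=601, 278^1024=621, 278^2048=476, 278^4096=96, 278^8192=276, 278^16384=186, 278^32768=326, 278^65536=486, 278^131072=31, 278^262144=216, 278^524288=466; 278^997408 = 278^32 * 278^2048 * 278^4096 * 278^8192 * 278^65536 * 278^131072 * 278^262144 * 278^524288 = 216 (mod 745); answer 216
Part 2: R1 = 216; m = -16; T(2) = 2*(16) - 1*(-16) = 48; iterating: T(2)=48, T(3)=80, T(4)=112, T(5)=144, T(6)=176, T(7)=208, T(8)=240, T(9)=272, T(10)=304, T(11)=336, T(12)=368; answer 368
Part 3: R2 = 368; w = 4; total draws C(6,4) = 15; complement C(4,4) = 1; favorable 15 - 1 = 14; P = 14/15; answer 14/15

14/15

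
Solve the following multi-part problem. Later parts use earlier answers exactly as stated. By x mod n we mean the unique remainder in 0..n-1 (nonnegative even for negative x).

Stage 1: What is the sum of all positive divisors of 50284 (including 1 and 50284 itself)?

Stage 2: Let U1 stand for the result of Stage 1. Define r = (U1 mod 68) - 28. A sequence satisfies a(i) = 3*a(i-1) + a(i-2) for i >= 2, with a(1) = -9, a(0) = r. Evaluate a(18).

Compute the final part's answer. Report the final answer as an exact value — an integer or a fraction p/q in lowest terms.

Stage 1: 50284 = 2^2 * 13 * 967; sigma = (1 + 2 + 4) * (1 + 13) * (1 + 967) = 7 * 14 * 968 = 94864; answer 94864
Stage 2: U1 = 94864; r = -24; a(2) = 3*(-9) + 1*(-24) = -51; iterating: a(2)=-51, a(3)=-162, a(4)=-537, a(5)=-1773, a(6)=-5856, a(7)=-19341, a(8)=-63879, a(9)=-210978, a(10)=-696813, a(11)=-2301417, a(12)=-7601064, a(13)=-25104609, a(14)=-82914891, a(15)=-273849282, a(16)=-904462737, a(17)=-2987237493, a(18)=-9866175216; answer -9866175216

-9866175216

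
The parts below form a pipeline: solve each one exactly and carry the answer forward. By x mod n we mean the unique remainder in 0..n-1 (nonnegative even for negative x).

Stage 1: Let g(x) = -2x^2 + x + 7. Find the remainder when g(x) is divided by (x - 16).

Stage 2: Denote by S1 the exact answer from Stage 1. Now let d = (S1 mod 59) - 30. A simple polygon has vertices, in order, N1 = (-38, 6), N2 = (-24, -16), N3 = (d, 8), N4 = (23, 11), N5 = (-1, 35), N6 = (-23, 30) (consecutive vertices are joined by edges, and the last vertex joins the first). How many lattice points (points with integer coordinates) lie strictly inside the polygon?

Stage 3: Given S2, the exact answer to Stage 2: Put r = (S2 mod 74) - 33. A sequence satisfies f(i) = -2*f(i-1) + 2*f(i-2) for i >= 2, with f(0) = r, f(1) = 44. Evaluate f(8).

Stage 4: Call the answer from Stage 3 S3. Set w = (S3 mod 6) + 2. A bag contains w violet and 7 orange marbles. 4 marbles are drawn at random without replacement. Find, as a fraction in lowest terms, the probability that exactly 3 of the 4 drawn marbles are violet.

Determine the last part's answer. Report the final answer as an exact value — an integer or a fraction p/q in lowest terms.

Stage 1: remainder = value at the root: -2*(16)^2 + 1*(16)^1 + 7 = (-512) + (16) + (7) = -489; answer -489
Stage 2: S1 = -489; d = 12; cross terms: (-38*-16 - -24*6)=752, (-24*8 - 12*-16)=0, (12*11 - 23*8)=-52, (23*35 - -1*11)=816, (-1*30 - -23*35)=775, (-23*6 - -38*30)=1002; twice the area = |3293| = 3293; area = 3293/2; boundary points = 2 + 12 + 1 + 24 + 1 + 3 = 43; strictly interior points = area - boundary/2 + 1 = 1626; answer 1626
Stage 3: S2 = 1626; r = 39; f(2) = -2*(44) + 2*(39) = -10; iterating: f(2)=-10, f(3)=108, f(4)=-236, f(5)=688, f(6)=-1848, f(7)=5072, f(8)=-13840; answer -13840
Stage 4: S3 = -13840; w = 4; total draws C(11,4) = 330; favorable C(4,3)*C(7,1) = 28; P = 14/165; answer 14/165

14/165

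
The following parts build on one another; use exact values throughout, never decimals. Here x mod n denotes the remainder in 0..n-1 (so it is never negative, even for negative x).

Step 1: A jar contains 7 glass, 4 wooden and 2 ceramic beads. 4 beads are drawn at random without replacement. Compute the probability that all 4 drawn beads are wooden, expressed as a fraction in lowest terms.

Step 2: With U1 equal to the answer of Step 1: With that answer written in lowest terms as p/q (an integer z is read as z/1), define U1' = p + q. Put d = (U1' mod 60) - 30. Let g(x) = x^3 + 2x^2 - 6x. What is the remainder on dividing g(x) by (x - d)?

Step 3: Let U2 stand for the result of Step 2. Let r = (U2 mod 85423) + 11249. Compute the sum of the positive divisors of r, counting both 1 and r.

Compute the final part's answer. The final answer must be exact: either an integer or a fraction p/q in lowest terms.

Step 1: total draws C(13,4) = 715; favorable C(4,4) = 1; P = 1/715; answer 1/715
Step 2: U1 = 1/715; threaded value p + q = 716; d = 26; remainder = value at the root: 1*(26)^3 + 2*(26)^2 - 6*(26)^1 = (17576) + (1352) + (-156) = 18772; answer 18772
Step 3: U2 = 18772; r = 30021; 30021 = 3 * 10007; sigma = (1 + 3) * (1 + 10007) = 4 * 10008 = 40032; answer 40032

40032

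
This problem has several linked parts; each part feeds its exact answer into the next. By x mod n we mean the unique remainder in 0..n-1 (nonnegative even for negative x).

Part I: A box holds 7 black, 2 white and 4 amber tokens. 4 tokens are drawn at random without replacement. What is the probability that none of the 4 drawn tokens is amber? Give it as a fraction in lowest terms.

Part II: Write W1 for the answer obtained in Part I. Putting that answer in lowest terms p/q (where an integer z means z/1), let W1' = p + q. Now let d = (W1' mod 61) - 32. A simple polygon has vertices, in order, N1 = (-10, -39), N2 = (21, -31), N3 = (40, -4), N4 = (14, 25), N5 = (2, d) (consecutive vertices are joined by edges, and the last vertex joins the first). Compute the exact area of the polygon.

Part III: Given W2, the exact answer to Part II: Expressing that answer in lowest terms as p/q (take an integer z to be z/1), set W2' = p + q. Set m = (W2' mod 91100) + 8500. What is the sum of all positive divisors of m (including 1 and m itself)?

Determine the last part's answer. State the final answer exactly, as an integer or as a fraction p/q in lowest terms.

16720

Part I: total draws C(13,4) = 715; favorable C(9,4) = 126; P = 126/715; answer 126/715
Part II: W1 = 126/715; threaded value p + q = 841; d = 16; cross terms: (-10*-31 - 21*-39)=1129, (21*-4 - 40*-31)=1156, (40*25 - 14*-4)=1056, (14*16 - 2*25)=174, (2*-39 - -10*16)=82; twice the area = |3597| = 3597; area = 3597/2; answer 3597/2
Part III: W2 = 3597/2; threaded value p + q = 3599; m = 12099; 12099 = 3 * 37 * 109; sigma = (1 + 3) * (1 + 37) * (1 + 109) = 4 * 38 * 110 = 16720; answer 16720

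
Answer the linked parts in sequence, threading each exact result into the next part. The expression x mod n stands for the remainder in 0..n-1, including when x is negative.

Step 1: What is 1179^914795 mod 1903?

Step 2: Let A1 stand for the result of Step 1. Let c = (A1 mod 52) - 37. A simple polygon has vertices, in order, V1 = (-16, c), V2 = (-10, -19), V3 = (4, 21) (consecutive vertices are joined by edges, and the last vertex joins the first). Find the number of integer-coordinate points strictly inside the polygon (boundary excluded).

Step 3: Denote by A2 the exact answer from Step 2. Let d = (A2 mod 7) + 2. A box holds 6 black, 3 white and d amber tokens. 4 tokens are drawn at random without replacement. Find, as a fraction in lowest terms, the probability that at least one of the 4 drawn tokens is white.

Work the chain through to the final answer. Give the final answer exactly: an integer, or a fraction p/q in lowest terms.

197/340

Step 1: squarings mod 1903: 1179^1=1179, 1179^2=851, 1179^4=1061, 1179^8=1048, 1179^16=273, 1179^32=312, 1179^64=291, 1179^128=949, 1179^256=482, 1179^512=158, 1179^1024=225, 1179^2048=1147, 1179^4096=636, 1179^8192=1060, 1179^16384=830, 1179^32768=14, 1179^65536=196, 1179^131072=356, 1179^262144=1138, 1179^524288=1004; 1179^914795 = 1179^1 * 1179^2 * 1179^8 * 1179^32 * 1179^64 * 1179^256 * 1179^1024 * 1179^4096 * 1179^8192 * 1179^16384 * 1179^32768 * 1179^65536 * 1179^262144 * 1179^524288 = 1132 (mod 1903); answer 1132
Step 2: A1 = 1132; c = 3; cross terms: (-16*-19 - -10*3)=334, (-10*21 - 4*-19)=-134, (4*3 - -16*21)=348; twice the area = |548| = 548; area = 274; boundary points = 2 + 2 + 2 = 6; strictly interior points = area - boundary/2 + 1 = 272; answer 272
Step 3: A2 = 272; d = 8; total draws C(17,4) = 2380; complement C(14,4) = 1001; favorable 2380 - 1001 = 1379; P = 197/340; answer 197/340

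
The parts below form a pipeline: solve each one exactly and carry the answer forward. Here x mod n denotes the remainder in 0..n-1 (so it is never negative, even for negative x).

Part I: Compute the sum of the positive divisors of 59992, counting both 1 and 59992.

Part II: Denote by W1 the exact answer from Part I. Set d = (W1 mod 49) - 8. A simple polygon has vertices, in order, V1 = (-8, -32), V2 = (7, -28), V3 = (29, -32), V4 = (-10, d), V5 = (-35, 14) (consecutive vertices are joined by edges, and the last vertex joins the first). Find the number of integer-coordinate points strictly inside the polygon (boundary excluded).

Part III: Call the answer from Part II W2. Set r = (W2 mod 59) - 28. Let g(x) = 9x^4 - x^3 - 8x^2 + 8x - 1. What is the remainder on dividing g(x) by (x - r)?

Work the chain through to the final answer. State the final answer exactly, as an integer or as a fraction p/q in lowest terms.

36799

Part I: 59992 = 2^3 * 7499; sigma = (1 + 2 + 4 + 8) * (1 + 7499) = 15 * 7500 = 112500; answer 112500
Part II: W1 = 112500; d = 37; cross terms: (-8*-28 - 7*-32)=448, (7*-32 - 29*-28)=588, (29*37 - -10*-32)=753, (-10*14 - -35*37)=1155, (-35*-32 - -8*14)=1232; twice the area = |4176| = 4176; area = 2088; boundary points = 1 + 2 + 3 + 1 + 1 = 8; strictly interior points = area - boundary/2 + 1 = 2085; answer 2085
Part III: W2 = 2085; r = -8; remainder = value at the root: 9*(-8)^4 - 1*(-8)^3 - 8*(-8)^2 + 8*(-8)^1 - 1 = (36864) + (512) + (-512) + (-64) + (-1) = 36799; answer 36799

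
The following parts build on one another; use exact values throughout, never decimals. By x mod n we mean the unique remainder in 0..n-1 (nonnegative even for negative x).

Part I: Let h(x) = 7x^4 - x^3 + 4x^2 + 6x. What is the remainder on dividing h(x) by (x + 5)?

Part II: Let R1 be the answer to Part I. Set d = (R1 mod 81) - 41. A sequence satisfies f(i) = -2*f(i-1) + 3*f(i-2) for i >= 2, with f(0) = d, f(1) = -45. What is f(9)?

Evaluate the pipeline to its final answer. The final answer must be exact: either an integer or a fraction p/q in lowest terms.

Part I: remainder = value at the root: 7*(-5)^4 - 1*(-5)^3 + 4*(-5)^2 + 6*(-5)^1 = (4375) + (125) + (100) + (-30) = 4570; answer 4570
Part II: R1 = 4570; d = -7; f(2) = -2*(-45) + 3*(-7) = 69; iterating: f(2)=69, f(3)=-273, f(4)=753, f(5)=-2325, f(6)=6909, f(7)=-20793, f(8)=62313, f(9)=-187005; answer -187005

-187005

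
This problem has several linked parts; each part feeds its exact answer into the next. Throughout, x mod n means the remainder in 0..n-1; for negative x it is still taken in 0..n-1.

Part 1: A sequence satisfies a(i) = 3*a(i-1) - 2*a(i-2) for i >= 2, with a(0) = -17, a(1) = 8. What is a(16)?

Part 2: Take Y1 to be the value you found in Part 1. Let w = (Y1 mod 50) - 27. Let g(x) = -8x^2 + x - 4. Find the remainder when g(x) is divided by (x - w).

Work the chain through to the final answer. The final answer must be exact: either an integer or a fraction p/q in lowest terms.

Part 1: a(2) = 3*(8) - 2*(-17) = 58; iterating: a(2)=58, a(3)=158, a(4)=358, a(5)=758, a(6)=1558, a(7)=3158, a(8)=6358, a(9)=12758, a(10)=25558, a(11)=51158, a(12)=102358, a(13)=204758, a(14)=409558, a(15)=819158, a(16)=1638358; answer 1638358
Part 2: Y1 = 1638358; w = -19; remainder = value at the root: -8*(-19)^2 + 1*(-19)^1 - 4 = (-2888) + (-19) + (-4) = -2911; answer -2911

-2911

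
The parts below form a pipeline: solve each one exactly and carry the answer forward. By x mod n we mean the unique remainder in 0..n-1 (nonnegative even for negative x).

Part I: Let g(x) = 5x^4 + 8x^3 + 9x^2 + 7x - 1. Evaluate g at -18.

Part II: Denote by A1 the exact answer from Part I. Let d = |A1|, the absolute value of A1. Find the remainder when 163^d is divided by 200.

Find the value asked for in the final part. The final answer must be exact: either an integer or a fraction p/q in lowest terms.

Part I: 5*(-18)^4 + 8*(-18)^3 + 9*(-18)^2 + 7*(-18)^1 - 1 = (524880) + (-46656) + (2916) + (-126) + (-1) = 481013; answer 481013
Part II: A1 = 481013; d = 481013; squarings mod 200: 163^1=163, 163^2=169, 163^4=161, 163^8=121, 163^16=41, 163^32=81, 163^64=161, 163^128=121, 163^256=41, 163^512=81, 163^1024=161, 163^2048=121, 163^4096=41, 163^8192=81, 163^16384=161, 163^32768=121, 163^65536=41, 163^131072=81, 163^262144=161; 163^481013 = 163^1 * 163^4 * 163^16 * 163^32 * 163^64 * 163^128 * 163^512 * 163^1024 * 163^4096 * 163^16384 * 163^65536 * 163^131072 * 163^262144 = 3 (mod 200); answer 3

3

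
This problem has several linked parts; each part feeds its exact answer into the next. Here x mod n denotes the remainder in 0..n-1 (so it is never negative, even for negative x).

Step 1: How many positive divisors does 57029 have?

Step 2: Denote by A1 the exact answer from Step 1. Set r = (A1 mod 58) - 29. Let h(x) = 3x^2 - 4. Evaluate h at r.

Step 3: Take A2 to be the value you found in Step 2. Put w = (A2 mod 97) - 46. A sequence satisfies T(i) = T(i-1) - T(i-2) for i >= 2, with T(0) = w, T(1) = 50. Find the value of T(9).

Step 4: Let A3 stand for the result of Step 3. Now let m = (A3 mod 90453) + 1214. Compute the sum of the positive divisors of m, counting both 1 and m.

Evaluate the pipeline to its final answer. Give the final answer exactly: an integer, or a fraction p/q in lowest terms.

2976

Step 1: 57029 = 7 * 8147; number of divisors = (1+1) * (1+1) = 4; answer 4
Step 2: A1 = 4; r = -25; 3*(-25)^2 - 4 = (1875) + (-4) = 1871; answer 1871
Step 3: A2 = 1871; w = -18; T(2) = 1*(50) - 1*(-18) = 68; iterating: T(2)=68, T(3)=18, T(4)=-50, T(5)=-68, T(6)=-18, T(7)=50, T(8)=68, T(9)=18; answer 18
Step 4: A3 = 18; m = 1232; 1232 = 2^4 * 7 * 11; sigma = (1 + 2 + 4 + 8 + 16) * (1 + 7) * (1 + 11) = 31 * 8 * 12 = 2976; answer 2976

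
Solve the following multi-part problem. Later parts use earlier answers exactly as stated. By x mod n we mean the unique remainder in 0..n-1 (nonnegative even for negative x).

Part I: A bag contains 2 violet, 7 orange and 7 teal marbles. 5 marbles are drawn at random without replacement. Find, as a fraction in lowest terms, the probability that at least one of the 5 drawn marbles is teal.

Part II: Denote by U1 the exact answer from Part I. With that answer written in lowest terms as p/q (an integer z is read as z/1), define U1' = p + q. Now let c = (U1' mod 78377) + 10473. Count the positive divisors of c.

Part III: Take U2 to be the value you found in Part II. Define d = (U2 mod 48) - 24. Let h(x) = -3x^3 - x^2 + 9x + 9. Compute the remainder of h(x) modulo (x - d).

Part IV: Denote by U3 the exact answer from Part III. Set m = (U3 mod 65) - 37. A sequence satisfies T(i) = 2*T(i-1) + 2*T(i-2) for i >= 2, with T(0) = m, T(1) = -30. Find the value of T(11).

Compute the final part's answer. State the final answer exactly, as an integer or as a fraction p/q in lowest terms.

-1016320

Part I: total draws C(16,5) = 4368; complement C(9,5) = 126; favorable 4368 - 126 = 4242; P = 101/104; answer 101/104
Part II: U1 = 101/104; threaded value p + q = 205; c = 10678; 10678 = 2 * 19 * 281; number of divisors = (1+1) * (1+1) * (1+1) = 8; answer 8
Part III: U2 = 8; d = -16; remainder = value at the root: -3*(-16)^3 - 1*(-16)^2 + 9*(-16)^1 + 9 = (12288) + (-256) + (-144) + (9) = 11897; answer 11897
Part IV: U3 = 11897; m = -35; T(2) = 2*(-30) + 2*(-35) = -130; iterating: T(2)=-130, T(3)=-320, T(4)=-900, T(5)=-2440, T(6)=-6680, T(7)=-18240, T(8)=-49840, T(9)=-136160, T(10)=-372000, T(11)=-1016320; answer -1016320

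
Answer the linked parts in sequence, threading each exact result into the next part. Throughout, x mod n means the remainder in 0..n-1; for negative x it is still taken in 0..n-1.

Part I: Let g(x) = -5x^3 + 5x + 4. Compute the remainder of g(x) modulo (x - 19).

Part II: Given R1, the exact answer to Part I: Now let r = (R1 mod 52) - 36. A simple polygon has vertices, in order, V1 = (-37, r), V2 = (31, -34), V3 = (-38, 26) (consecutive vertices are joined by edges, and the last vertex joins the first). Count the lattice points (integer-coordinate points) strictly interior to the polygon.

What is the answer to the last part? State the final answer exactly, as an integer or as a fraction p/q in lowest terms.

Part I: remainder = value at the root: -5*(19)^3 + 5*(19)^1 + 4 = (-34295) + (95) + (4) = -34196; answer -34196
Part II: R1 = -34196; r = -16; cross terms: (-37*-34 - 31*-16)=1754, (31*26 - -38*-34)=-486, (-38*-16 - -37*26)=1570; twice the area = |2838| = 2838; area = 1419; boundary points = 2 + 3 + 1 = 6; strictly interior points = area - boundary/2 + 1 = 1417; answer 1417

1417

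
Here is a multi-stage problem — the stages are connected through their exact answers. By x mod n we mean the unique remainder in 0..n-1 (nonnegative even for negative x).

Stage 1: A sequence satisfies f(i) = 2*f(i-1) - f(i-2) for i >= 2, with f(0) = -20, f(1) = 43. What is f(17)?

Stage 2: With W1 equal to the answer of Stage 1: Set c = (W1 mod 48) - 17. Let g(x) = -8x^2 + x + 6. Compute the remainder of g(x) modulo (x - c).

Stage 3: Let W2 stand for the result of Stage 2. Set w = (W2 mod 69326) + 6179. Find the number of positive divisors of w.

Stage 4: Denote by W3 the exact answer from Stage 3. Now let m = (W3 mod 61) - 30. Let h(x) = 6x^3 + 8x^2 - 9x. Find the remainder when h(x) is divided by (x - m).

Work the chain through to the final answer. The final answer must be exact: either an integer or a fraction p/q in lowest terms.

Stage 1: f(2) = 2*(43) - 1*(-20) = 106; iterating: f(2)=106, f(3)=169, f(4)=232, f(5)=295, f(6)=358, f(7)=421, f(8)=484, f(9)=547, f(10)=610, f(11)=673, f(12)=736, f(13)=799, f(14)=862, f(15)=925, f(16)=988, f(17)=1051; answer 1051
Stage 2: W1 = 1051; c = 26; remainder = value at the root: -8*(26)^2 + 1*(26)^1 + 6 = (-5408) + (26) + (6) = -5376; answer -5376
Stage 3: W2 = -5376; w = 70129; 70129 = 19 * 3691; number of divisors = (1+1) * (1+1) = 4; answer 4
Stage 4: W3 = 4; m = -26; remainder = value at the root: 6*(-26)^3 + 8*(-26)^2 - 9*(-26)^1 = (-105456) + (5408) + (234) = -99814; answer -99814

-99814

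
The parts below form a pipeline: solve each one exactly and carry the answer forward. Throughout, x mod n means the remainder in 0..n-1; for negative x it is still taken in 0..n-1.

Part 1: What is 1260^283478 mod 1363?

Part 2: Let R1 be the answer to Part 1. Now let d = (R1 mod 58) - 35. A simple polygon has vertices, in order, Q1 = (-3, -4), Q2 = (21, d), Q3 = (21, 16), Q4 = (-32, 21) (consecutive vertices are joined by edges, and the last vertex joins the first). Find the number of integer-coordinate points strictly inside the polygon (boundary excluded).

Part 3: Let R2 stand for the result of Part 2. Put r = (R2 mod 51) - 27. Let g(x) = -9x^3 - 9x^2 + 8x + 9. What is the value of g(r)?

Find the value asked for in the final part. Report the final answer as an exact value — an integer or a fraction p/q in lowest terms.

Part 1: squarings mod 1363: 1260^1=1260, 1260^2=1068, 1260^4=1156, 1260^8=596, 1260^16=836, 1260^32=1040, 1260^64=741, 1260^128=1155, 1260^256=1011, 1260^512=1234, 1260^1024=285, 1260^2048=808, 1260^4096=1350, 1260^8192=169, 1260^16384=1301, 1260^32768=1118, 1260^65536=53, 1260^131072=83, 1260^262144=74; 1260^283478 = 1260^2 * 1260^4 * 1260^16 * 1260^64 * 1260^256 * 1260^512 * 1260^4096 * 1260^16384 * 1260^262144 = 165 (mod 1363); answer 165
Part 2: R1 = 165; d = 14; cross terms: (-3*14 - 21*-4)=42, (21*16 - 21*14)=42, (21*21 - -32*16)=953, (-32*-4 - -3*21)=191; twice the area = |1228| = 1228; area = 614; boundary points = 6 + 2 + 1 + 1 = 10; strictly interior points = area - boundary/2 + 1 = 610; answer 610
Part 3: R2 = 610; r = 22; -9*(22)^3 - 9*(22)^2 + 8*(22)^1 + 9 = (-95832) + (-4356) + (176) + (9) = -100003; answer -100003

-100003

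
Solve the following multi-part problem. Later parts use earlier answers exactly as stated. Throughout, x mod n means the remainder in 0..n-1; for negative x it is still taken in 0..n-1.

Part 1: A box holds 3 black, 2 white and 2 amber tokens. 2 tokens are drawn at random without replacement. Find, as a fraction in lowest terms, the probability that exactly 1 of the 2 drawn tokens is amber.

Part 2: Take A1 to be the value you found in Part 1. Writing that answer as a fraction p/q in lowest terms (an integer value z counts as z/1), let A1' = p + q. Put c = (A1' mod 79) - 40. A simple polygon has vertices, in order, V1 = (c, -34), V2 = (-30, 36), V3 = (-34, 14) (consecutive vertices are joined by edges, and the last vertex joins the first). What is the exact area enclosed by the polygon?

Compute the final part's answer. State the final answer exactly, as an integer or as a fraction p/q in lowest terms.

371

Part 1: total draws C(7,2) = 21; favorable C(2,1)*C(5,1) = 10; P = 10/21; answer 10/21
Part 2: A1 = 10/21; threaded value p + q = 31; c = -9; cross terms: (-9*36 - -30*-34)=-1344, (-30*14 - -34*36)=804, (-34*-34 - -9*14)=1282; twice the area = |742| = 742; area = 371; answer 371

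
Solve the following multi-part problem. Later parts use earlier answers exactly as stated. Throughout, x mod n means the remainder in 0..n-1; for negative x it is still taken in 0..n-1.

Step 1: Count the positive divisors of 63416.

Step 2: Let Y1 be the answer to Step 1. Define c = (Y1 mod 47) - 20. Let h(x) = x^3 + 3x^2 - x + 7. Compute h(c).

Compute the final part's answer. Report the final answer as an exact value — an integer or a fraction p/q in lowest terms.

Step 1: 63416 = 2^3 * 7927; number of divisors = (3+1) * (1+1) = 8; answer 8
Step 2: Y1 = 8; c = -12; 1*(-12)^3 + 3*(-12)^2 - 1*(-12)^1 + 7 = (-1728) + (432) + (12) + (7) = -1277; answer -1277

-1277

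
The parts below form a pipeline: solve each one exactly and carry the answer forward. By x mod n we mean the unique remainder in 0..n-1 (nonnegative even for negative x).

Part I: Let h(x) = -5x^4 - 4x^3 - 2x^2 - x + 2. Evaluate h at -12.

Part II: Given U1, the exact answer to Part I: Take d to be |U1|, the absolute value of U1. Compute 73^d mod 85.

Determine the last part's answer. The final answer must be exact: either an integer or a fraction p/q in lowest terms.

59

Part I: -5*(-12)^4 - 4*(-12)^3 - 2*(-12)^2 - 1*(-12)^1 + 2 = (-103680) + (6912) + (-288) + (12) + (2) = -97042; answer -97042
Part II: U1 = -97042; d = 97042; squarings mod 85: 73^1=73, 73^2=59, 73^4=81, 73^8=16, 73^16=1, 73^32=1, 73^64=1, 73^128=1, 73^256=1, 73^512=1, 73^1024=1, 73^2048=1, 73^4096=1, 73^8192=1, 73^16384=1, 73^32768=1, 73^65536=1; 73^97042 = 73^2 * 73^16 * 73^256 * 73^512 * 73^2048 * 73^4096 * 73^8192 * 73^16384 * 73^65536 = 59 (mod 85); answer 59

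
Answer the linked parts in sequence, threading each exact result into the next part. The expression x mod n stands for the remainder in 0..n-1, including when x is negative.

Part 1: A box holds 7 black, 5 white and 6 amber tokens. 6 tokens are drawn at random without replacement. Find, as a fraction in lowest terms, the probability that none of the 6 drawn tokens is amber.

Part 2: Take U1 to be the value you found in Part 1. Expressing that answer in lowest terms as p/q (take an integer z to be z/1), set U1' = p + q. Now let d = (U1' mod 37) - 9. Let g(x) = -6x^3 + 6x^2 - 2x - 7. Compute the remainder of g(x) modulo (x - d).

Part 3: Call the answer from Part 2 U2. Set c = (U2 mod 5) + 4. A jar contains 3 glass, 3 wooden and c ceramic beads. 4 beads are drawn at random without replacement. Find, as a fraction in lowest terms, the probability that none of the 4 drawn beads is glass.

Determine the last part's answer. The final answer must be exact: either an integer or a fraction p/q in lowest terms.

7/33

Part 1: total draws C(18,6) = 18564; favorable C(12,6) = 924; P = 11/221; answer 11/221
Part 2: U1 = 11/221; threaded value p + q = 232; d = 1; remainder = value at the root: -6*(1)^3 + 6*(1)^2 - 2*(1)^1 - 7 = (-6) + (6) + (-2) + (-7) = -9; answer -9
Part 3: U2 = -9; c = 5; total draws C(11,4) = 330; favorable C(8,4) = 70; P = 7/33; answer 7/33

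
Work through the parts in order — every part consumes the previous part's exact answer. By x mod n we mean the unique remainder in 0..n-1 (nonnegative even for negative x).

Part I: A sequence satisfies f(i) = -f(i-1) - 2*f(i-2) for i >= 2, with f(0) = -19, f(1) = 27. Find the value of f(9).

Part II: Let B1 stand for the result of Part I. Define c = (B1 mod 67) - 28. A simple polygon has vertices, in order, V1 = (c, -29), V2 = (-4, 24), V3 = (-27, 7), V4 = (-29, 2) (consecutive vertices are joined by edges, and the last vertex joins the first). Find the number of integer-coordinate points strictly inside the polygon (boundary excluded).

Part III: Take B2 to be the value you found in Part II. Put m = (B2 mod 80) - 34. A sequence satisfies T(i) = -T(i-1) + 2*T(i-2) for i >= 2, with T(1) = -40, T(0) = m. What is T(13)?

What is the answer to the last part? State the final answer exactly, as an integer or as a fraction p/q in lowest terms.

-84670

Part I: f(2) = -1*(27) - 2*(-19) = 11; iterating: f(2)=11, f(3)=-65, f(4)=43, f(5)=87, f(6)=-173, f(7)=-1, f(8)=347, f(9)=-345; answer -345
Part II: B1 = -345; c = 29; cross terms: (29*24 - -4*-29)=580, (-4*7 - -27*24)=620, (-27*2 - -29*7)=149, (-29*-29 - 29*2)=783; twice the area = |2132| = 2132; area = 1066; boundary points = 1 + 1 + 1 + 1 = 4; strictly interior points = area - boundary/2 + 1 = 1065; answer 1065
Part III: B2 = 1065; m = -9; T(2) = -1*(-40) + 2*(-9) = 22; iterating: T(2)=22, T(3)=-102, T(4)=146, T(5)=-350, T(6)=642, T(7)=-1342, T(8)=2626, T(9)=-5310, T(10)=10562, T(11)=-21182, T(12)=42306, T(13)=-84670; answer -84670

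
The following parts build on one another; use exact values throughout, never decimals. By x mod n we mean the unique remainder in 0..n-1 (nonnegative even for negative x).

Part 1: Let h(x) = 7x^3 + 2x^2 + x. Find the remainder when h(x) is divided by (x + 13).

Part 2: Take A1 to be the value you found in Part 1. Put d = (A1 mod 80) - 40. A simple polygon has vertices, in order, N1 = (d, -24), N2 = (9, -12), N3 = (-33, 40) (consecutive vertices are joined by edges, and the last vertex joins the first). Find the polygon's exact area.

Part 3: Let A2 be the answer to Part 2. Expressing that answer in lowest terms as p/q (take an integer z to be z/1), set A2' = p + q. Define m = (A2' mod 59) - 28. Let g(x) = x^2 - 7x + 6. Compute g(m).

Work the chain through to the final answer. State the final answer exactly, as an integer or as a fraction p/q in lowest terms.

Part 1: remainder = value at the root: 7*(-13)^3 + 2*(-13)^2 + 1*(-13)^1 = (-15379) + (338) + (-13) = -15054; answer -15054
Part 2: A1 = -15054; d = 26; cross terms: (26*-12 - 9*-24)=-96, (9*40 - -33*-12)=-36, (-33*-24 - 26*40)=-248; twice the area = |-380| = 380; area = 190; answer 190
Part 3: A2 = 190; threaded value p + q = 191; m = -14; 1*(-14)^2 - 7*(-14)^1 + 6 = (196) + (98) + (6) = 300; answer 300

300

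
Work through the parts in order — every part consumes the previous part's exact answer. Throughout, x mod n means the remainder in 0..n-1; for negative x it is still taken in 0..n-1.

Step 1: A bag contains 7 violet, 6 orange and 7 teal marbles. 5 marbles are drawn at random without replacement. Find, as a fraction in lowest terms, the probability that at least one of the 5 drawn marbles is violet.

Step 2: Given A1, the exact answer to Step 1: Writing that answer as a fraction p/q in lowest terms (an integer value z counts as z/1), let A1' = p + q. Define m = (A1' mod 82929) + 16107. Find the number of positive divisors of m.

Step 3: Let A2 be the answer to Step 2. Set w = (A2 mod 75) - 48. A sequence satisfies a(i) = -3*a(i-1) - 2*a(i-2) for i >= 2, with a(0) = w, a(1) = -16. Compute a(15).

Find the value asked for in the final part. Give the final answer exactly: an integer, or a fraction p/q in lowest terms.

Step 1: total draws C(20,5) = 15504; complement C(13,5) = 1287; favorable 15504 - 1287 = 14217; P = 4739/5168; answer 4739/5168
Step 2: A1 = 4739/5168; threaded value p + q = 9907; m = 26014; 26014 = 2 * 13007; number of divisors = (1+1) * (1+1) = 4; answer 4
Step 3: A2 = 4; w = -44; a(2) = -3*(-16) - 2*(-44) = 136; iterating: a(2)=136, a(3)=-376, a(4)=856, a(5)=-1816, a(6)=3736, a(7)=-7576, a(8)=15256, a(9)=-30616, a(10)=61336, a(11)=-122776, a(12)=245656, a(13)=-491416, a(14)=982936, a(15)=-1965976; answer -1965976

-1965976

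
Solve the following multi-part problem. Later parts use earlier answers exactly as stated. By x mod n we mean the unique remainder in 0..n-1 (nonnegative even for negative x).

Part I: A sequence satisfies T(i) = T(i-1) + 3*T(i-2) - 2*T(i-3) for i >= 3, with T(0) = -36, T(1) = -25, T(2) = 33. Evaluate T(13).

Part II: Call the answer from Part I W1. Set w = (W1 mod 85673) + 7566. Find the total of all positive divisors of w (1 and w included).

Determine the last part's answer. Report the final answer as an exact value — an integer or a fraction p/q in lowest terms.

Part I: T(3) = 1*(33) + 3*(-25) - 2*(-36) = 30; iterating: T(3)=30, T(4)=179, T(5)=203, T(6)=680, T(7)=931, T(8)=2565, T(9)=3998, T(10)=9831, T(11)=16695, T(12)=38192, T(13)=68615; answer 68615
Part II: W1 = 68615; w = 76181; 76181 = 7 * 10883; sigma = (1 + 7) * (1 + 10883) = 8 * 10884 = 87072; answer 87072

87072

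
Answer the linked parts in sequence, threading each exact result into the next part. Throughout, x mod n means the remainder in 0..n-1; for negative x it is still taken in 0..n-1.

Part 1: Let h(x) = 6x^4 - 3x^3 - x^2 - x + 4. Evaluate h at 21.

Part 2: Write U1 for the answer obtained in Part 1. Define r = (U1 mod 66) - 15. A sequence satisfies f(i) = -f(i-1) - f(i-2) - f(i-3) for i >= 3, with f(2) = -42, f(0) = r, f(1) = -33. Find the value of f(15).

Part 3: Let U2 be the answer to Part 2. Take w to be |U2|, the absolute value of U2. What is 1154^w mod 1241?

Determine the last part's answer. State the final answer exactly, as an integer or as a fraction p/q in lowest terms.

478

Part 1: 6*(21)^4 - 3*(21)^3 - 1*(21)^2 - 1*(21)^1 + 4 = (1166886) + (-27783) + (-441) + (-21) + (4) = 1138645; answer 1138645
Part 2: U1 = 1138645; r = -2; f(3) = -1*(-42) - 1*(-33) - 1*(-2) = 77; iterating: f(3)=77, f(4)=-2, f(5)=-33, f(6)=-42, f(7)=77, f(8)=-2, f(9)=-33, f(10)=-42, f(11)=77, f(12)=-2, f(13)=-33, f(14)=-42, f(15)=77; answer 77
Part 3: U2 = 77; w = 77; squarings mod 1241: 1154^1=1154, 1154^2=123, 1154^4=237, 1154^8=324, 1154^16=732, 1154^32=953, 1154^64=1038; 1154^77 = 1154^1 * 1154^4 * 1154^8 * 1154^64 = 478 (mod 1241); answer 478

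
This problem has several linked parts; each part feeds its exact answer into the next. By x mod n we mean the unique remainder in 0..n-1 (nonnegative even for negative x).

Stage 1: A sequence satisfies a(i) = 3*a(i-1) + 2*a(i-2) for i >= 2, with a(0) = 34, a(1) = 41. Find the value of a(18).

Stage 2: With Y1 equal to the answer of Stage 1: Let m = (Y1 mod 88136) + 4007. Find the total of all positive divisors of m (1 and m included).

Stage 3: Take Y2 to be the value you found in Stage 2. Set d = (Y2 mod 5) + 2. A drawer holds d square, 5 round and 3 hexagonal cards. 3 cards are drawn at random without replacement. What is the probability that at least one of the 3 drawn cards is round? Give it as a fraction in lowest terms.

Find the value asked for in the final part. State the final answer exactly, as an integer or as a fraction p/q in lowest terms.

11/12

Stage 1: a(2) = 3*(41) + 2*(34) = 191; iterating: a(2)=191, a(3)=655, a(4)=2347, a(5)=8351, a(6)=29747, a(7)=105943, a(8)=377323, a(9)=1343855, a(10)=4786211, a(11)=17046343, a(12)=60711451, a(13)=216227039, a(14)=770104019, a(15)=2742766135, a(16)=9768506443, a(17)=34791051599, a(18)=123910167683; answer 123910167683
Stage 2: Y1 = 123910167683; m = 33698; 33698 = 2 * 7 * 29 * 83; sigma = (1 + 2) * (1 + 7) * (1 + 29) * (1 + 83) = 3 * 8 * 30 * 84 = 60480; answer 60480
Stage 3: Y2 = 60480; d = 2; total draws C(10,3) = 120; complement C(5,3) = 10; favorable 120 - 10 = 110; P = 11/12; answer 11/12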